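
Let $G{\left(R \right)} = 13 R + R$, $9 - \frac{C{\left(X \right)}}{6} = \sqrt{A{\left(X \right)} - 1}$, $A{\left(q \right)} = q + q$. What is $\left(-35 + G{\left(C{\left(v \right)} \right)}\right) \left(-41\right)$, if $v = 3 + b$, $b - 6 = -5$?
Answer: $-29561 + 3444 \sqrt{7} \approx -20449.0$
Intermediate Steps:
$b = 1$ ($b = 6 - 5 = 1$)
$A{\left(q \right)} = 2 q$
$v = 4$ ($v = 3 + 1 = 4$)
$C{\left(X \right)} = 54 - 6 \sqrt{-1 + 2 X}$ ($C{\left(X \right)} = 54 - 6 \sqrt{2 X - 1} = 54 - 6 \sqrt{-1 + 2 X}$)
$G{\left(R \right)} = 14 R$
$\left(-35 + G{\left(C{\left(v \right)} \right)}\right) \left(-41\right) = \left(-35 + 14 \left(54 - 6 \sqrt{-1 + 2 \cdot 4}\right)\right) \left(-41\right) = \left(-35 + 14 \left(54 - 6 \sqrt{-1 + 8}\right)\right) \left(-41\right) = \left(-35 + 14 \left(54 - 6 \sqrt{7}\right)\right) \left(-41\right) = \left(-35 + \left(756 - 84 \sqrt{7}\right)\right) \left(-41\right) = \left(721 - 84 \sqrt{7}\right) \left(-41\right) = -29561 + 3444 \sqrt{7}$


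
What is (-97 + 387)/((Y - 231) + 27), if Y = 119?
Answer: -58/17 ≈ -3.4118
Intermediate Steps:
(-97 + 387)/((Y - 231) + 27) = (-97 + 387)/((119 - 231) + 27) = 290/(-112 + 27) = 290/(-85) = 290*(-1/85) = -58/17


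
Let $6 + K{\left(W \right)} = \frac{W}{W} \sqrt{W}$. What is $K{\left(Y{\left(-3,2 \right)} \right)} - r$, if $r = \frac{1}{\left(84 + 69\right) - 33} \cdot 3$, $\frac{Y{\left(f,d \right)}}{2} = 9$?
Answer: $- \frac{241}{40} + 3 \sqrt{2} \approx -1.7824$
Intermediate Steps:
$Y{\left(f,d \right)} = 18$ ($Y{\left(f,d \right)} = 2 \cdot 9 = 18$)
$r = \frac{1}{40}$ ($r = \frac{1}{153 - 33} \cdot 3 = \frac{1}{120} \cdot 3 = \frac{1}{40} \approx 0.025$)
$K{\left(W \right)} = -6 + \sqrt{W}$ ($K{\left(W \right)} = -6 + \frac{W}{W} \sqrt{W} = -6 + 1 \sqrt{W} = -6 + \sqrt{W}$)
$K{\left(Y{\left(-3,2 \right)} \right)} - r = \left(-6 + \sqrt{18}\right) - \frac{1}{40} = \left(-6 + 3 \sqrt{2}\right) - \frac{1}{40} = - \frac{241}{40} + 3 \sqrt{2}$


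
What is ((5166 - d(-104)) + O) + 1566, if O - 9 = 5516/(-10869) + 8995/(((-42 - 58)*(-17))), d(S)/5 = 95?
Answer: 23173430251/3695460 ≈ 6270.8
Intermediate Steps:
d(S) = 475 (d(S) = 5*95 = 475)
O = 50937031/3695460 (O = 9 + (5516/(-10869) + 8995/(((-42 - 58)*(-17)))) = 9 + (5516*(-1/10869) + 8995/((-100*(-17)))) = 9 + (-5516/10869 + 8995/1700) = 9 + (-5516/10869 + 8995*(1/1700)) = 9 + (-5516/10869 + 1799/340) = 9 + 17677891/3695460 = 50937031/3695460 ≈ 13.784)
((5166 - d(-104)) + O) + 1566 = ((5166 - 1*475) + 50937031/3695460) + 1566 = ((5166 - 475) + 50937031/3695460) + 1566 = (4691 + 50937031/3695460) + 1566 = 17386339891/3695460 + 1566 = 23173430251/3695460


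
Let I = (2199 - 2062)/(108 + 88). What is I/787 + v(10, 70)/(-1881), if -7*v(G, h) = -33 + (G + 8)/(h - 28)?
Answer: -1153/727188 ≈ -0.0015856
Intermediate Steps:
v(G, h) = 33/7 - (8 + G)/(7*(-28 + h)) (v(G, h) = -(-33 + (G + 8)/(h - 28))/7 = -(-33 + (8 + G)/(-28 + h))/7 = 33/7 - (8 + G)/(7*(-28 + h)))
I = 137/196 ≈ 0.69898
I/787 + v(10, 70)/(-1881) = (137/196)/787 + ((-932 - 1*10 + 33*70)/(7*(-28 + 70)))/(-1881) = (137/196)*(1/787) + ((1/7)*(-932 - 10 + 2310)/42)*(-1/1881) = 137/154252 + ((1/7)*(1/42)*1368)*(-1/1881) = 137/154252 + (228/49)*(-1/1881) = 137/154252 - 4/1617 = -1153/727188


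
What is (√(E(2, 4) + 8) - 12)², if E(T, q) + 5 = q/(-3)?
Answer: (36 - √15)²/9 ≈ 114.68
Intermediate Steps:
E(T, q) = -5 - q/3 (E(T, q) = -5 + q/(-3) = -5 + q*(-⅓) = -5 - q/3)
(√(E(2, 4) + 8) - 12)² = (√((-5 - ⅓*4) + 8) - 12)² = (√((-5 - 4/3) + 8) - 12)² = (√(-19/3 + 8) - 12)² = (√(5/3) - 12)² = (√15/3 - 12)² = (-12 + √15/3)²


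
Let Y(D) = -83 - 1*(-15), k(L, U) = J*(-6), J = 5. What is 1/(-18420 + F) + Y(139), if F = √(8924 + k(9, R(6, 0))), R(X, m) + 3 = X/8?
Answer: -11535784414/169643753 - √8894/339287506 ≈ -68.000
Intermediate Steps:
R(X, m) = -3 + X/8
k(L, U) = -30 (k(L, U) = 5*(-6) = -30)
Y(D) = -68 (Y(D) = -83 + 15 = -68)
F = √8894 (F = √(8924 - 30) = √8894 ≈ 94.308)
1/(-18420 + F) + Y(139) = 1/(-18420 + √8894) - 68 = -68 + 1/(-18420 + √8894)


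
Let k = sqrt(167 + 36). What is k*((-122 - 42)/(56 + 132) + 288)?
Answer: 13495*sqrt(203)/47 ≈ 4090.9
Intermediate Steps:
k = sqrt(203) ≈ 14.248
k*((-122 - 42)/(56 + 132) + 288) = sqrt(203)*((-122 - 42)/(56 + 132) + 288) = sqrt(203)*(-164/188 + 288) = sqrt(203)*(-164*1/188 + 288) = sqrt(203)*(-41/47 + 288) = sqrt(203)*(13495/47) = 13495*sqrt(203)/47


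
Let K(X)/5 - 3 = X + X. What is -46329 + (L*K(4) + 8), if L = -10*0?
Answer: -46321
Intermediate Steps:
L = 0
K(X) = 15 + 10*X (K(X) = 15 + 5*(X + X) = 15 + 5*(2*X) = 15 + 10*X)
-46329 + (L*K(4) + 8) = -46329 + (0*(15 + 10*4) + 8) = -46329 + (0*(15 + 40) + 8) = -46329 + (0*55 + 8) = -46329 + (0 + 8) = -46329 + 8 = -46321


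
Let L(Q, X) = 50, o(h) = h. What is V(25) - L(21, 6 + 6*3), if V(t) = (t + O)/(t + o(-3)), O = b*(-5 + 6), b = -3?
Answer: -49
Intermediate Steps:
O = -3 (O = -3*(-5 + 6) = -3*1 = -3)
V(t) = 1 (V(t) = (t - 3)/(t - 3) = (-3 + t)/(-3 + t) = 1)
V(25) - L(21, 6 + 6*3) = 1 - 1*50 = 1 - 50 = -49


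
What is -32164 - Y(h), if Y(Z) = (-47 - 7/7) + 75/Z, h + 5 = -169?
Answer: -1862703/58 ≈ -32116.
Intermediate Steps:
h = -174 (h = -5 - 169 = -174)
Y(Z) = -48 + 75/Z (Y(Z) = (-47 - 7*⅐) + 75/Z = (-47 - 1) + 75/Z = -48 + 75/Z)
-32164 - Y(h) = -32164 - (-48 + 75/(-174)) = -32164 - (-48 + 75*(-1/174)) = -32164 - (-48 - 25/58) = -32164 - 1*(-2809/58) = -32164 + 2809/58 = -1862703/58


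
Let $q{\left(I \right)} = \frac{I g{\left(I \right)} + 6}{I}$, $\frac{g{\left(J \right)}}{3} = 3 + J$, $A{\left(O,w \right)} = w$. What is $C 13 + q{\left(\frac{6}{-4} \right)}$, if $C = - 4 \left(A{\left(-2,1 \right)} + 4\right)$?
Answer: $- \frac{519}{2} \approx -259.5$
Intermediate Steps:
$g{\left(J \right)} = 9 + 3 J$ ($g{\left(J \right)} = 3 \left(3 + J\right) = 9 + 3 J$)
$C = -20$ ($C = - 4 \left(1 + 4\right) = \left(-4\right) 5 = -20$)
$q{\left(I \right)} = \frac{6 + I \left(9 + 3 I\right)}{I}$ ($q{\left(I \right)} = \frac{I \left(9 + 3 I\right) + 6}{I} = \frac{6 + I \left(9 + 3 I\right)}{I}$)
$C 13 + q{\left(\frac{6}{-4} \right)} = \left(-20\right) 13 + \left(9 + 3 \frac{6}{-4} + \frac{6}{6 \frac{1}{-4}}\right) = -260 + \left(9 + 3 \cdot 6 \left(- \frac{1}{4}\right) + \frac{6}{6 \left(- \frac{1}{4}\right)}\right) = -260 + \left(9 + 3 \left(- \frac{3}{2}\right) + \frac{6}{- \frac{3}{2}}\right) = -260 + \left(9 - \frac{9}{2} + 6 \left(- \frac{2}{3}\right)\right) = -260 - - \frac{1}{2} = -260 + \frac{1}{2} = - \frac{519}{2}$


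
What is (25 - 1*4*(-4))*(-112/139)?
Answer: -4592/139 ≈ -33.036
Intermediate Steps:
(25 - 1*4*(-4))*(-112/139) = (25 - 4*(-4))*(-112*1/139) = (25 + 16)*(-112/139) = 41*(-112/139) = -4592/139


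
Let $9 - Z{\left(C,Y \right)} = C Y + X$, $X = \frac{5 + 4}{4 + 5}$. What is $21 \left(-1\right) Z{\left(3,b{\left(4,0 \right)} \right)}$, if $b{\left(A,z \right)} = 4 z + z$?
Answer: $-168$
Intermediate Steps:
$X = 1$ ($X = \frac{9}{9} = 9 \cdot \frac{1}{9} = 1$)
$b{\left(A,z \right)} = 5 z$
$Z{\left(C,Y \right)} = 8 - C Y$ ($Z{\left(C,Y \right)} = 9 - \left(C Y + 1\right) = 9 - \left(1 + C Y\right) = 8 - C Y$)
$21 \left(-1\right) Z{\left(3,b{\left(4,0 \right)} \right)} = 21 \left(-1\right) \left(8 - 3 \cdot 5 \cdot 0\right) = - 21 \left(8 - 3 \cdot 0\right) = - 21 \left(8 + 0\right) = \left(-21\right) 8 = -168$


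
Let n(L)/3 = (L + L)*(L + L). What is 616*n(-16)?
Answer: 1892352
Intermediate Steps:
n(L) = 12*L² (n(L) = 3*((L + L)*(L + L)) = 3*((2*L)*(2*L)) = 3*(4*L²) = 12*L²)
616*n(-16) = 616*(12*(-16)²) = 616*(12*256) = 616*3072 = 1892352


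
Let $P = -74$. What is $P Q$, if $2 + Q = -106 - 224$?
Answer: $24568$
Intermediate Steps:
$Q = -332$ ($Q = -2 - 330 = -332$)
$P Q = \left(-74\right) \left(-332\right) = 24568$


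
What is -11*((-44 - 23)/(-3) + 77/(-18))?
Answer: -3575/18 ≈ -198.61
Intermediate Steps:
-11*((-44 - 23)/(-3) + 77/(-18)) = -11*(-67*(-⅓) + 77*(-1/18)) = -11*(67/3 - 77/18) = -11*325/18 = -3575/18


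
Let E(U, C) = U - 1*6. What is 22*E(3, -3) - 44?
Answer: -110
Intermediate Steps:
E(U, C) = -6 + U (E(U, C) = U - 6 = -6 + U)
22*E(3, -3) - 44 = 22*(-6 + 3) - 44 = 22*(-3) - 44 = -66 - 44 = -110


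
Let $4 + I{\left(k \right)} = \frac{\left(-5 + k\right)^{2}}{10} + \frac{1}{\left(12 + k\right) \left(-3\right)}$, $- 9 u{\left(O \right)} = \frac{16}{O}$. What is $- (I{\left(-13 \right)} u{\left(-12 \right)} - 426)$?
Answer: $\frac{170806}{405} \approx 421.74$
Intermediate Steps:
$u{\left(O \right)} = - \frac{16}{9 O}$ ($u{\left(O \right)} = - \frac{16 \frac{1}{O}}{9} = - \frac{16}{9 O}$)
$I{\left(k \right)} = -4 - \frac{1}{3 \left(12 + k\right)} + \frac{\left(-5 + k\right)^{2}}{10}$ ($I{\left(k \right)} = -4 + \left(\frac{\left(-5 + k\right)^{2}}{10} + \frac{1}{\left(12 + k\right) \left(-3\right)}\right) = -4 + \left(\left(-5 + k\right)^{2} \cdot \frac{1}{10} + \frac{1}{12 + k} \left(- \frac{1}{3}\right)\right) = -4 + \left(\frac{\left(-5 + k\right)^{2}}{10} - \frac{1}{3 \left(12 + k\right)}\right) = -4 + \left(- \frac{1}{3 \left(12 + k\right)} + \frac{\left(-5 + k\right)^{2}}{10}\right) = -4 - \frac{1}{3 \left(12 + k\right)} + \frac{\left(-5 + k\right)^{2}}{10}$)
$- (I{\left(-13 \right)} u{\left(-12 \right)} - 426) = - (\frac{-550 - -5265 + 3 \left(-13\right)^{3} + 6 \left(-13\right)^{2}}{30 \left(12 - 13\right)} \left(- \frac{16}{9 \left(-12\right)}\right) - 426) = - (\frac{-550 + 5265 + 3 \left(-2197\right) + 6 \cdot 169}{30 \left(-1\right)} \left(\left(- \frac{16}{9}\right) \left(- \frac{1}{12}\right)\right) - 426) = - (\frac{1}{30} \left(-1\right) \left(-550 + 5265 - 6591 + 1014\right) \frac{4}{27} - 426) = - (\frac{1}{30} \left(-1\right) \left(-862\right) \frac{4}{27} - 426) = - (\frac{431}{15} \cdot \frac{4}{27} - 426) = - (\frac{1724}{405} - 426) = \left(-1\right) \left(- \frac{170806}{405}\right) = \frac{170806}{405}$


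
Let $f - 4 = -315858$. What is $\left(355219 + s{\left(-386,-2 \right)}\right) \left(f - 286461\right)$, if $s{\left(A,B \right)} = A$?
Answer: $-213721238395$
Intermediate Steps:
$f = -315854$ ($f = 4 - 315858 = -315854$)
$\left(355219 + s{\left(-386,-2 \right)}\right) \left(f - 286461\right) = \left(355219 - 386\right) \left(-315854 - 286461\right) = 354833 \left(-602315\right) = -213721238395$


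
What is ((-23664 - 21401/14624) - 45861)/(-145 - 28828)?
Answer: 1016755001/423701152 ≈ 2.3997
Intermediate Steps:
((-23664 - 21401/14624) - 45861)/(-145 - 28828) = ((-23664 - 21401/14624) - 45861)/(-28973) = ((-23664 - 1*21401/14624) - 45861)*(-1/28973) = ((-23664 - 21401/14624) - 45861)*(-1/28973) = (-346083737/14624 - 45861)*(-1/28973) = -1016755001/14624*(-1/28973) = 1016755001/423701152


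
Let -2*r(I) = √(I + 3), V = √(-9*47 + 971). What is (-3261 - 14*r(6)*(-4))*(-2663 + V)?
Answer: 8907735 - 6690*√137 ≈ 8.8294e+6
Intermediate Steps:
V = 2*√137 (V = √(-423 + 971) = √548 = 2*√137 ≈ 23.409)
r(I) = -√(3 + I)/2 (r(I) = -√(I + 3)/2 = -√(3 + I)/2)
(-3261 - 14*r(6)*(-4))*(-2663 + V) = (-3261 - (-7)*√(3 + 6)*(-4))*(-2663 + 2*√137) = (-3261 - (-7)*√9*(-4))*(-2663 + 2*√137) = (-3261 - (-7)*3*(-4))*(-2663 + 2*√137) = (-3261 - 14*(-3/2)*(-4))*(-2663 + 2*√137) = (-3261 + 21*(-4))*(-2663 + 2*√137) = (-3261 - 84)*(-2663 + 2*√137) = -3345*(-2663 + 2*√137) = 8907735 - 6690*√137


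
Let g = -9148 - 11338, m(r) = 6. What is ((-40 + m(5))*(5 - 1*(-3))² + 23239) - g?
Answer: 41549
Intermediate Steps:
g = -20486
((-40 + m(5))*(5 - 1*(-3))² + 23239) - g = ((-40 + 6)*(5 - 1*(-3))² + 23239) - 1*(-20486) = (-34*(5 + 3)² + 23239) + 20486 = (-34*8² + 23239) + 20486 = (-34*64 + 23239) + 20486 = (-2176 + 23239) + 20486 = 21063 + 20486 = 41549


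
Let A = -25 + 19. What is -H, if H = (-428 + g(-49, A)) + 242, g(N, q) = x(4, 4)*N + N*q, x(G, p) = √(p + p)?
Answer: -108 + 98*√2 ≈ 30.593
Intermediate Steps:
A = -6
x(G, p) = √2*√p (x(G, p) = √(2*p) = √2*√p)
g(N, q) = N*q + 2*N*√2 (g(N, q) = (√2*√4)*N + N*q = (√2*2)*N + N*q = (2*√2)*N + N*q = 2*N*√2 + N*q = N*q + 2*N*√2)
H = 108 - 98*√2 (H = (-428 - 49*(-6 + 2*√2)) + 242 = (-428 + (294 - 98*√2)) + 242 = (-134 - 98*√2) + 242 = 108 - 98*√2 ≈ -30.593)
-H = -(108 - 98*√2) = -108 + 98*√2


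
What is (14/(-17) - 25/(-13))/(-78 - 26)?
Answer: -243/22984 ≈ -0.010573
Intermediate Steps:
(14/(-17) - 25/(-13))/(-78 - 26) = (14*(-1/17) - 25*(-1/13))/(-104) = (-14/17 + 25/13)*(-1/104) = (243/221)*(-1/104) = -243/22984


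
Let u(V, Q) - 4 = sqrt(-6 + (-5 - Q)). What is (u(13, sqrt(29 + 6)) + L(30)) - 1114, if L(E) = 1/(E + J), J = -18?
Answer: -13319/12 + I*sqrt(11 + sqrt(35)) ≈ -1109.9 + 4.1129*I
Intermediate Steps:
L(E) = 1/(-18 + E) (L(E) = 1/(E - 18) = 1/(-18 + E))
u(V, Q) = 4 + sqrt(-11 - Q) (u(V, Q) = 4 + sqrt(-6 + (-5 - Q)) = 4 + sqrt(-11 - Q))
(u(13, sqrt(29 + 6)) + L(30)) - 1114 = ((4 + sqrt(-11 - sqrt(29 + 6))) + 1/(-18 + 30)) - 1114 = ((4 + sqrt(-11 - sqrt(35))) + 1/12) - 1114 = (49/12 + sqrt(-11 - sqrt(35))) - 1114 = -13319/12 + sqrt(-11 - sqrt(35))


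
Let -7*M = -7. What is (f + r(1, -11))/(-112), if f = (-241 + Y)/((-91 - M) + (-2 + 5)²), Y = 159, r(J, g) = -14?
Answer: 135/1162 ≈ 0.11618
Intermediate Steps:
M = 1 (M = -⅐*(-7) = 1)
f = 82/83 (f = (-241 + 159)/((-91 - 1*1) + (-2 + 5)²) = -82/((-91 - 1) + 3²) = -82/(-92 + 9) = -82/(-83) = -82*(-1/83) = 82/83 ≈ 0.98795)
(f + r(1, -11))/(-112) = (82/83 - 14)/(-112) = -1080/83*(-1/112) = 135/1162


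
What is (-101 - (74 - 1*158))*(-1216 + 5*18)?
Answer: 19142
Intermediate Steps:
(-101 - (74 - 1*158))*(-1216 + 5*18) = (-101 - (74 - 158))*(-1216 + 90) = (-101 - 1*(-84))*(-1126) = (-101 + 84)*(-1126) = -17*(-1126) = 19142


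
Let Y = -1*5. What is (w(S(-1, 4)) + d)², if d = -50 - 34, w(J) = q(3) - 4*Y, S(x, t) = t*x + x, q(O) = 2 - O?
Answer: 4225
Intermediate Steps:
Y = -5
S(x, t) = x + t*x
w(J) = 19 (w(J) = (2 - 1*3) - 4*(-5) = (2 - 3) + 20 = -1 + 20 = 19)
d = -84
(w(S(-1, 4)) + d)² = (19 - 84)² = (-65)² = 4225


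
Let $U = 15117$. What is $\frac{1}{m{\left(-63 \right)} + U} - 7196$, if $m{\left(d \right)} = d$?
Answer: $- \frac{108328583}{15054} \approx -7196.0$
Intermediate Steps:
$\frac{1}{m{\left(-63 \right)} + U} - 7196 = \frac{1}{-63 + 15117} - 7196 = \frac{1}{15054} - 7196 = - \frac{108328583}{15054}$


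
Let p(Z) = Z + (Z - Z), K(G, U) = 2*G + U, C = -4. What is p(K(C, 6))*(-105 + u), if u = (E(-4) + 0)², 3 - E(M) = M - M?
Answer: 192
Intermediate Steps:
E(M) = 3 (E(M) = 3 - (M - M) = 3 - 1*0 = 3 + 0 = 3)
K(G, U) = U + 2*G
u = 9 (u = (3 + 0)² = 3² = 9)
p(Z) = Z (p(Z) = Z + 0 = Z)
p(K(C, 6))*(-105 + u) = (6 + 2*(-4))*(-105 + 9) = (6 - 8)*(-96) = -2*(-96) = 192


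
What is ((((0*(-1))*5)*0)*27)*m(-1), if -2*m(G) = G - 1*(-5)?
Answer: 0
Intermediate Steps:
m(G) = -5/2 - G/2 (m(G) = -(G - 1*(-5))/2 = -(G + 5)/2 = -(5 + G)/2 = -5/2 - G/2)
((((0*(-1))*5)*0)*27)*m(-1) = ((((0*(-1))*5)*0)*27)*(-5/2 - ½*(-1)) = (((0*5)*0)*27)*(-5/2 + ½) = ((0*0)*27)*(-2) = (0*27)*(-2) = 0*(-2) = 0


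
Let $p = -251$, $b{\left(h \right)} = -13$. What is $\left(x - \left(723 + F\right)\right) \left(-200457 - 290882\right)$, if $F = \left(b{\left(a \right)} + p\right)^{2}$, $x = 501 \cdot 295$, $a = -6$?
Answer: $-38017846464$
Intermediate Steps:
$x = 147795$
$F = 69696$ ($F = \left(-13 - 251\right)^{2} = \left(-264\right)^{2} = 69696$)
$\left(x - \left(723 + F\right)\right) \left(-200457 - 290882\right) = \left(147795 - 70419\right) \left(-200457 - 290882\right) = 77376 \left(-491339\right) = -38017846464$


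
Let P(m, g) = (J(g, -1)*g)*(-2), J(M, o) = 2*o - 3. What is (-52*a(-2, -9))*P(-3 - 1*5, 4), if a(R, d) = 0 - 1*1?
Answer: 2080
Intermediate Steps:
J(M, o) = -3 + 2*o
a(R, d) = -1 (a(R, d) = 0 - 1 = -1)
P(m, g) = 10*g (P(m, g) = ((-3 + 2*(-1))*g)*(-2) = ((-3 - 2)*g)*(-2) = -5*g*(-2) = 10*g)
(-52*a(-2, -9))*P(-3 - 1*5, 4) = (-52*(-1))*(10*4) = 52*40 = 2080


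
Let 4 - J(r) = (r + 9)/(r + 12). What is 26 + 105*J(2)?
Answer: 727/2 ≈ 363.50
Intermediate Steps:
J(r) = 4 - (9 + r)/(12 + r) (J(r) = 4 - (r + 9)/(r + 12) = 4 - (9 + r)/(12 + r))
26 + 105*J(2) = 26 + 105*(3*(13 + 2)/(12 + 2)) = 26 + 105*(3*15/14) = 26 + 105*(3*(1/14)*15) = 26 + 105*(45/14) = 26 + 675/2 = 727/2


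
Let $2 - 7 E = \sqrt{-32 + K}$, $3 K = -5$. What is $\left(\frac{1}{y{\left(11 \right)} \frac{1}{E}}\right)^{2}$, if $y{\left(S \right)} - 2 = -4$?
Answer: $\frac{\left(6 - i \sqrt{303}\right)^{2}}{1764} \approx -0.15136 - 0.11841 i$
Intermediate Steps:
$K = - \frac{5}{3}$ ($K = \frac{1}{3} \left(-5\right) = - \frac{5}{3} \approx -1.6667$)
$y{\left(S \right)} = -2$ ($y{\left(S \right)} = 2 - 4 = -2$)
$E = \frac{2}{7} - \frac{i \sqrt{303}}{21}$ ($E = \frac{2}{7} - \frac{\sqrt{-32 - \frac{5}{3}}}{7} = \frac{2}{7} - \frac{\sqrt{- \frac{101}{3}}}{7} = \frac{2}{7} - \frac{\frac{1}{3} i \sqrt{303}}{7} = \frac{2}{7} - \frac{i \sqrt{303}}{21} \approx 0.28571 - 0.8289 i$)
$\left(\frac{1}{y{\left(11 \right)} \frac{1}{E}}\right)^{2} = \left(\frac{1}{\left(-2\right) \frac{1}{\frac{2}{7} - \frac{i \sqrt{303}}{21}}}\right)^{2} = \left(- \frac{1}{7} + \frac{i \sqrt{303}}{42}\right)^{2}$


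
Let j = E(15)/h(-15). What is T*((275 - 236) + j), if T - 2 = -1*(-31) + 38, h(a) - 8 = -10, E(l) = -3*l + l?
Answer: 3834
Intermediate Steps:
E(l) = -2*l
h(a) = -2 (h(a) = 8 - 10 = -2)
j = 15 (j = -2*15/(-2) = -30*(-1/2) = 15)
T = 71 (T = 2 + (-1*(-31) + 38) = 2 + (31 + 38) = 2 + 69 = 71)
T*((275 - 236) + j) = 71*((275 - 236) + 15) = 71*(39 + 15) = 71*54 = 3834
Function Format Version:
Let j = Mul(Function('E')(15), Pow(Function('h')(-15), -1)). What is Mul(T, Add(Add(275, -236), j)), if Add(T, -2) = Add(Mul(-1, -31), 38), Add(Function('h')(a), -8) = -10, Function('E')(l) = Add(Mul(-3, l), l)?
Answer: 3834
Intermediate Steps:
Function('E')(l) = Mul(-2, l)
Function('h')(a) = -2 (Function('h')(a) = Add(8, -10) = -2)
j = 15 (j = Mul(Mul(-2, 15), Pow(-2, -1)) = Mul(-30, Rational(-1, 2)) = 15)
T = 71 (T = Add(2, Add(Mul(-1, -31), 38)) = Add(2, Add(31, 38)) = Add(2, 69) = 71)
Mul(T, Add(Add(275, -236), j)) = Mul(71, Add(Add(275, -236), 15)) = Mul(71, Add(39, 15)) = Mul(71, 54) = 3834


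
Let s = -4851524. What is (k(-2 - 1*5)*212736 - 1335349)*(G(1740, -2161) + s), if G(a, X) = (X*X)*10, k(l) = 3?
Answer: -29173737665726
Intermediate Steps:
G(a, X) = 10*X² (G(a, X) = X²*10 = 10*X²)
(k(-2 - 1*5)*212736 - 1335349)*(G(1740, -2161) + s) = (3*212736 - 1335349)*(10*(-2161)² - 4851524) = (638208 - 1335349)*(10*4669921 - 4851524) = -697141*(46699210 - 4851524) = -697141*41847686 = -29173737665726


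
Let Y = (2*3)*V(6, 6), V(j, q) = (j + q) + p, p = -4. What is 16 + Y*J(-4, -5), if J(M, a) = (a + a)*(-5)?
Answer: 2416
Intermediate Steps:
V(j, q) = -4 + j + q (V(j, q) = (j + q) - 4 = -4 + j + q)
J(M, a) = -10*a (J(M, a) = (2*a)*(-5) = -10*a)
Y = 48 (Y = (2*3)*(-4 + 6 + 6) = 6*8 = 48)
16 + Y*J(-4, -5) = 16 + 48*(-10*(-5)) = 16 + 48*50 = 16 + 2400 = 2416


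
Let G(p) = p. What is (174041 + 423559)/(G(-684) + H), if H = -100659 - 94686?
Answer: -66400/21781 ≈ -3.0485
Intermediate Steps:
H = -195345
(174041 + 423559)/(G(-684) + H) = (174041 + 423559)/(-684 - 195345) = 597600/(-196029) = 597600*(-1/196029) = -66400/21781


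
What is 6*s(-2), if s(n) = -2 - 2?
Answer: -24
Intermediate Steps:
s(n) = -4
6*s(-2) = 6*(-4) = -24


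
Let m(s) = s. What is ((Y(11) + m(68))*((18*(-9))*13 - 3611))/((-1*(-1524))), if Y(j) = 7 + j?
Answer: -245831/762 ≈ -322.61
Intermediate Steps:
((Y(11) + m(68))*((18*(-9))*13 - 3611))/((-1*(-1524))) = (((7 + 11) + 68)*((18*(-9))*13 - 3611))/((-1*(-1524))) = ((18 + 68)*(-162*13 - 3611))/1524 = (86*(-2106 - 3611))*(1/1524) = (86*(-5717))*(1/1524) = -491662*1/1524 = -245831/762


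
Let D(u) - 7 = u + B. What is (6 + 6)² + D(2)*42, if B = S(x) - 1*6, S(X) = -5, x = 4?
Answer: 60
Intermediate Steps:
B = -11 (B = -5 - 1*6 = -5 - 6 = -11)
D(u) = -4 + u (D(u) = 7 + (u - 11) = 7 + (-11 + u) = -4 + u)
(6 + 6)² + D(2)*42 = (6 + 6)² + (-4 + 2)*42 = 12² - 2*42 = 144 - 84 = 60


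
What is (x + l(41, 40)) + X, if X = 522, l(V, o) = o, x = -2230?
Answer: -1668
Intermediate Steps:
(x + l(41, 40)) + X = (-2230 + 40) + 522 = -2190 + 522 = -1668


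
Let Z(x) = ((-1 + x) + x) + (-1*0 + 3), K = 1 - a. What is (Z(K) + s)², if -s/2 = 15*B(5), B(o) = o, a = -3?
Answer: 19600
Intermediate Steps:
K = 4 (K = 1 - 1*(-3) = 1 + 3 = 4)
Z(x) = 2 + 2*x (Z(x) = (-1 + 2*x) + (0 + 3) = (-1 + 2*x) + 3 = 2 + 2*x)
s = -150 (s = -30*5 = -2*75 = -150)
(Z(K) + s)² = ((2 + 2*4) - 150)² = ((2 + 8) - 150)² = (10 - 150)² = (-140)² = 19600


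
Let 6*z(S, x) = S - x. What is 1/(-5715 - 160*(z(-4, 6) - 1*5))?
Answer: -3/13945 ≈ -0.00021513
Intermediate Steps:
z(S, x) = -x/6 + S/6 (z(S, x) = (S - x)/6 = -x/6 + S/6)
1/(-5715 - 160*(z(-4, 6) - 1*5)) = 1/(-5715 - 160*((-⅙*6 + (⅙)*(-4)) - 1*5)) = 1/(-5715 - 160*((-1 - ⅔) - 5)) = 1/(-5715 - 160*(-5/3 - 5)) = 1/(-5715 - 160*(-20/3)) = 1/(-5715 + 3200/3) = 1/(-13945/3) = -3/13945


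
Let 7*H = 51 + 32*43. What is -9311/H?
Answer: -65177/1427 ≈ -45.674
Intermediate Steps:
H = 1427/7 (H = (51 + 32*43)/7 = (51 + 1376)/7 = (⅐)*1427 = 1427/7 ≈ 203.86)
-9311/H = -9311/1427/7 = -9311*7/1427 = -65177/1427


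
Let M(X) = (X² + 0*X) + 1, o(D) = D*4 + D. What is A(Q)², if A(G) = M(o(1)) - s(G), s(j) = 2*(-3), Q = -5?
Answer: 1024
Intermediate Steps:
o(D) = 5*D (o(D) = 4*D + D = 5*D)
M(X) = 1 + X² (M(X) = (X² + 0) + 1 = X² + 1 = 1 + X²)
s(j) = -6
A(G) = 32 (A(G) = (1 + (5*1)²) - 1*(-6) = (1 + 5²) + 6 = (1 + 25) + 6 = 26 + 6 = 32)
A(Q)² = 32² = 1024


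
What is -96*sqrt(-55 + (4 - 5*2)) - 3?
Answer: -3 - 96*I*sqrt(61) ≈ -3.0 - 749.78*I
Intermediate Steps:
-96*sqrt(-55 + (4 - 5*2)) - 3 = -96*sqrt(-55 + (4 - 10)) - 3 = -96*sqrt(-55 - 6) - 3 = -96*I*sqrt(61) - 3 = -3 - 96*I*sqrt(61)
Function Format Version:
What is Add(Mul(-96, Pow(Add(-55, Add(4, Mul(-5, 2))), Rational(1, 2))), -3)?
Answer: Add(-3, Mul(-96, I, Pow(61, Rational(1, 2)))) ≈ Add(-3.0000, Mul(-749.78, I))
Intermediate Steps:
Add(Mul(-96, Pow(Add(-55, Add(4, Mul(-5, 2))), Rational(1, 2))), -3) = Add(Mul(-96, Pow(Add(-55, Add(4, -10)), Rational(1, 2))), -3) = Add(Mul(-96, Pow(Add(-55, -6), Rational(1, 2))), -3) = Add(Mul(-96, Pow(-61, Rational(1, 2))), -3) = Add(Mul(-96, Mul(I, Pow(61, Rational(1, 2)))), -3) = Add(Mul(-96, I, Pow(61, Rational(1, 2))), -3) = Add(-3, Mul(-96, I, Pow(61, Rational(1, 2))))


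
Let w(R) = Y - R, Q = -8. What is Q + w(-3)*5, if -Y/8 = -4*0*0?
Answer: 7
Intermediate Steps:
Y = 0 (Y = -8*(-4*0)*0 = -0*0 = -8*0 = 0)
w(R) = -R (w(R) = 0 - R = -R)
Q + w(-3)*5 = -8 - 1*(-3)*5 = -8 + 3*5 = -8 + 15 = 7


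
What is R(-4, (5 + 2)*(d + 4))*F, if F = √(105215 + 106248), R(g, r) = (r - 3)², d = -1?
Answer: 324*√211463 ≈ 1.4899e+5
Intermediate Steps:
R(g, r) = (-3 + r)²
F = √211463 ≈ 459.85
R(-4, (5 + 2)*(d + 4))*F = (-3 + (5 + 2)*(-1 + 4))²*√211463 = (-3 + 7*3)²*√211463 = (-3 + 21)²*√211463 = 18²*√211463 = 324*√211463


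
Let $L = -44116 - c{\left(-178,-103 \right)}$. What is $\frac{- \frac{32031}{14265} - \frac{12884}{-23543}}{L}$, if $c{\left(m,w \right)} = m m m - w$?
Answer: $- \frac{63368397}{208800978969115} \approx -3.0349 \cdot 10^{-7}$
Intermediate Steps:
$c{\left(m,w \right)} = m^{3} - w$ ($c{\left(m,w \right)} = m^{2} m - w = m^{3} - w$)
$L = 5595533$ ($L = -44116 - \left(\left(-178\right)^{3} - -103\right) = -44116 - \left(-5639752 + 103\right) = -44116 - -5639649 = -44116 + 5639649 = 5595533$)
$\frac{- \frac{32031}{14265} - \frac{12884}{-23543}}{L} = \frac{- \frac{32031}{14265} - \frac{12884}{-23543}}{5595533} = \left(\left(-32031\right) \frac{1}{14265} - - \frac{12884}{23543}\right) \frac{1}{5595533} = \left(- \frac{3559}{1585} + \frac{12884}{23543}\right) \frac{1}{5595533} = \left(- \frac{63368397}{37315655}\right) \frac{1}{5595533} = - \frac{63368397}{208800978969115}$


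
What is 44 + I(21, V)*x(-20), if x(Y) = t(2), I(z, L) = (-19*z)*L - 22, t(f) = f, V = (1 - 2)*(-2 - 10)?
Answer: -9576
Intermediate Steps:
V = 12 (V = -1*(-12) = 12)
I(z, L) = -22 - 19*L*z (I(z, L) = -19*L*z - 22 = -22 - 19*L*z)
x(Y) = 2
44 + I(21, V)*x(-20) = 44 + (-22 - 19*12*21)*2 = 44 + (-22 - 4788)*2 = 44 - 4810*2 = 44 - 9620 = -9576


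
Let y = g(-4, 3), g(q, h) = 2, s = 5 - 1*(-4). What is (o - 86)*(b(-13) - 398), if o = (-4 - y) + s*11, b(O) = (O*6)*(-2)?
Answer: -1694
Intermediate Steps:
s = 9 (s = 5 + 4 = 9)
y = 2
b(O) = -12*O (b(O) = (6*O)*(-2) = -12*O)
o = 93 (o = (-4 - 1*2) + 9*11 = (-4 - 2) + 99 = -6 + 99 = 93)
(o - 86)*(b(-13) - 398) = (93 - 86)*(-12*(-13) - 398) = 7*(156 - 398) = 7*(-242) = -1694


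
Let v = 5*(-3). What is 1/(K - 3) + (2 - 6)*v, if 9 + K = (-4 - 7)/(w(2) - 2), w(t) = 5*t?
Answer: 6412/107 ≈ 59.925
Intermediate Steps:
K = -83/8 (K = -9 + (-4 - 7)/(5*2 - 2) = -9 - 11/(10 - 2) = -9 - 11/8 = -83/8 ≈ -10.375)
v = -15
1/(K - 3) + (2 - 6)*v = 1/(-83/8 - 3) + (2 - 6)*(-15) = 1/(-107/8) - 4*(-15) = -8/107 + 60 = 6412/107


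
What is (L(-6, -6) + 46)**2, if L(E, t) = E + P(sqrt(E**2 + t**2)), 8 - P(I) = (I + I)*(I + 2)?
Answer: 10368 + 4608*sqrt(2) ≈ 16885.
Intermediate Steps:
P(I) = 8 - 2*I*(2 + I) (P(I) = 8 - (I + I)*(I + 2) = 8 - 2*I*(2 + I))
L(E, t) = 8 + E - 4*sqrt(E**2 + t**2) - 2*E**2 - 2*t**2 (L(E, t) = E + (8 - 4*sqrt(E**2 + t**2) - (2*E**2 + 2*t**2)) = E + (8 - 4*sqrt(E**2 + t**2) - 2*(E**2 + t**2)) = E + (8 - 4*sqrt(E**2 + t**2) + (-2*E**2 - 2*t**2)) = E + (8 - 4*sqrt(E**2 + t**2) - 2*E**2 - 2*t**2) = 8 + E - 4*sqrt(E**2 + t**2) - 2*E**2 - 2*t**2)
(L(-6, -6) + 46)**2 = ((8 - 6 - 4*sqrt((-6)**2 + (-6)**2) - 2*(-6)**2 - 2*(-6)**2) + 46)**2 = ((8 - 6 - 4*sqrt(36 + 36) - 2*36 - 2*36) + 46)**2 = ((8 - 6 - 24*sqrt(2) - 72 - 72) + 46)**2 = ((-142 - 24*sqrt(2)) + 46)**2 = (-96 - 24*sqrt(2))**2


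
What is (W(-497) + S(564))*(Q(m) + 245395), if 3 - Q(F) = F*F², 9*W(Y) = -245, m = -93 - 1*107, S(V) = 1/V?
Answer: -1346660623/6 ≈ -2.2444e+8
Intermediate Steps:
m = -200 (m = -93 - 107 = -200)
W(Y) = -245/9 (W(Y) = (⅑)*(-245) = -245/9)
Q(F) = 3 - F³ (Q(F) = 3 - F*F² = 3 - F³)
(W(-497) + S(564))*(Q(m) + 245395) = (-245/9 + 1/564)*((3 - 1*(-200)³) + 245395) = (-245/9 + 1/564)*((3 - 1*(-8000000)) + 245395) = -46057*((3 + 8000000) + 245395)/1692 = -46057*(8000003 + 245395)/1692 = -46057/1692*8245398 = -1346660623/6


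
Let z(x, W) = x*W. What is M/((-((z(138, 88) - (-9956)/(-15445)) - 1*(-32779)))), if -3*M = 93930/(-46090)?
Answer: -48358295/3197843015411 ≈ -1.5122e-5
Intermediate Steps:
M = 3131/4609 (M = -31310/(-46090) = -31310*(-1)/46090 = -⅓*(-9393/4609) = 3131/4609 ≈ 0.67932)
z(x, W) = W*x
M/((-((z(138, 88) - (-9956)/(-15445)) - 1*(-32779)))) = 3131/(4609*((-((88*138 - (-9956)/(-15445)) - 1*(-32779))))) = 3131/(4609*((-((12144 - (-9956)*(-1)/15445) + 32779)))) = 3131/(4609*((-((12144 - 1*9956/15445) + 32779)))) = 3131/(4609*((-((12144 - 9956/15445) + 32779)))) = 3131/(4609*((-(187554124/15445 + 32779)))) = 3131/(4609*((-1*693825779/15445))) = 3131/(4609*(-693825779/15445)) = (3131/4609)*(-15445/693825779) = -48358295/3197843015411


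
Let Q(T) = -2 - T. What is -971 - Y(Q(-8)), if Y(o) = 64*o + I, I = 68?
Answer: -1423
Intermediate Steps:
Y(o) = 68 + 64*o (Y(o) = 64*o + 68 = 68 + 64*o)
-971 - Y(Q(-8)) = -971 - (68 + 64*(-2 - 1*(-8))) = -971 - (68 + 64*(-2 + 8)) = -971 - (68 + 64*6) = -971 - (68 + 384) = -971 - 1*452 = -971 - 452 = -1423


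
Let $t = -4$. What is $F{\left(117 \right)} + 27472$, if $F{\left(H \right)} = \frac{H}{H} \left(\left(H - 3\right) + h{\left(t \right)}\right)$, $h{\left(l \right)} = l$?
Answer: $27582$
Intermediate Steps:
$F{\left(H \right)} = -7 + H$ ($F{\left(H \right)} = \frac{H}{H} \left(\left(H - 3\right) - 4\right) = 1 \left(\left(-3 + H\right) - 4\right) = 1 \left(-7 + H\right) = -7 + H$)
$F{\left(117 \right)} + 27472 = \left(-7 + 117\right) + 27472 = 110 + 27472 = 27582$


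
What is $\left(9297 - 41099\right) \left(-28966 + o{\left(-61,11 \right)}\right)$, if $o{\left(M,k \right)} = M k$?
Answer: $942515874$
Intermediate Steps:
$\left(9297 - 41099\right) \left(-28966 + o{\left(-61,11 \right)}\right) = \left(9297 - 41099\right) \left(-28966 - 671\right) = - 31802 \left(-28966 - 671\right) = \left(-31802\right) \left(-29637\right) = 942515874$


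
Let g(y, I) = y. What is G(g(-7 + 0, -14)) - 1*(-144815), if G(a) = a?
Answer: 144808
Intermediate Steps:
G(g(-7 + 0, -14)) - 1*(-144815) = (-7 + 0) - 1*(-144815) = -7 + 144815 = 144808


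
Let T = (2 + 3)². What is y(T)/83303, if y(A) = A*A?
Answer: 625/83303 ≈ 0.0075027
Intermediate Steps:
T = 25 (T = 5² = 25)
y(A) = A²
y(T)/83303 = 25²/83303 = 625*(1/83303) = 625/83303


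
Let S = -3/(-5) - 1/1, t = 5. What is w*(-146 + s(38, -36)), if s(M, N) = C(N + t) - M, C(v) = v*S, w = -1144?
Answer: 981552/5 ≈ 1.9631e+5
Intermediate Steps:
S = -2/5 (S = -3*(-1/5) - 1*1 = 3/5 - 1 = -2/5 ≈ -0.40000)
C(v) = -2*v/5 (C(v) = v*(-2/5) = -2*v/5)
s(M, N) = -2 - M - 2*N/5 (s(M, N) = -2*(N + 5)/5 - M = -2*(5 + N)/5 - M = (-2 - 2*N/5) - M = -2 - M - 2*N/5)
w*(-146 + s(38, -36)) = -1144*(-146 + (-2 - 1*38 - 2/5*(-36))) = -1144*(-146 + (-2 - 38 + 72/5)) = -1144*(-146 - 128/5) = -1144*(-858/5) = 981552/5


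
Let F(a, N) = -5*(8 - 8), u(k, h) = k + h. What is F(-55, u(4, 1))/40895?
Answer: 0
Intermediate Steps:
u(k, h) = h + k
F(a, N) = 0 (F(a, N) = -5*0 = 0)
F(-55, u(4, 1))/40895 = 0/40895 = 0*(1/40895) = 0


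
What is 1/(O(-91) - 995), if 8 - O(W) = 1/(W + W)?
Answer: -182/179633 ≈ -0.0010132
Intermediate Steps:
O(W) = 8 - 1/(2*W) (O(W) = 8 - 1/(W + W) = 8 - 1/(2*W))
1/(O(-91) - 995) = 1/((8 - 1/2/(-91)) - 995) = 1/((8 - 1/2*(-1/91)) - 995) = 1/((8 + 1/182) - 995) = 1/(1457/182 - 995) = 1/(-179633/182) = -182/179633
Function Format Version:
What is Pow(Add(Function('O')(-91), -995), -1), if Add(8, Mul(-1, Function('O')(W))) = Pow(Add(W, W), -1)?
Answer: Rational(-182, 179633) ≈ -0.0010132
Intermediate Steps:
Function('O')(W) = Add(8, Mul(Rational(-1, 2), Pow(W, -1))) (Function('O')(W) = Add(8, Mul(-1, Pow(Add(W, W), -1))) = Add(8, Mul(-1, Pow(Mul(2, W), -1))) = Add(8, Mul(-1, Mul(Rational(1, 2), Pow(W, -1)))) = Add(8, Mul(Rational(-1, 2), Pow(W, -1))))
Pow(Add(Function('O')(-91), -995), -1) = Pow(Add(Add(8, Mul(Rational(-1, 2), Pow(-91, -1))), -995), -1) = Pow(Add(Add(8, Mul(Rational(-1, 2), Rational(-1, 91))), -995), -1) = Pow(Add(Add(8, Rational(1, 182)), -995), -1) = Pow(Add(Rational(1457, 182), -995), -1) = Pow(Rational(-179633, 182), -1) = Rational(-182, 179633)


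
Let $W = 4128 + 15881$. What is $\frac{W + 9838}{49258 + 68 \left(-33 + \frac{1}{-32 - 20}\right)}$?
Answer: $\frac{388011}{611165} \approx 0.63487$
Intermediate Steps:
$W = 20009$
$\frac{W + 9838}{49258 + 68 \left(-33 + \frac{1}{-32 - 20}\right)} = \frac{20009 + 9838}{49258 + 68 \left(-33 + \frac{1}{-32 - 20}\right)} = \frac{29847}{49258 + 68 \left(-33 + \frac{1}{-52}\right)} = \frac{29847}{49258 + 68 \left(-33 - \frac{1}{52}\right)} = \frac{29847}{49258 + 68 \left(- \frac{1717}{52}\right)} = \frac{29847}{49258 - \frac{29189}{13}} = \frac{29847}{\frac{611165}{13}} = 29847 \cdot \frac{13}{611165} = \frac{388011}{611165}$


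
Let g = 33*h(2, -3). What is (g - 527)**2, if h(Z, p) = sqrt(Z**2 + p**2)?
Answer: 291886 - 34782*sqrt(13) ≈ 1.6648e+5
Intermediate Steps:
g = 33*sqrt(13) (g = 33*sqrt(2**2 + (-3)**2) = 33*sqrt(4 + 9) = 33*sqrt(13) ≈ 118.98)
(g - 527)**2 = (33*sqrt(13) - 527)**2 = (-527 + 33*sqrt(13))**2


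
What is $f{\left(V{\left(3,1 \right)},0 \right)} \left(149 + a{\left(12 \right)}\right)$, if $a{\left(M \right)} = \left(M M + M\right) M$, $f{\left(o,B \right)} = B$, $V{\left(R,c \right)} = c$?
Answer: $0$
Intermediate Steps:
$a{\left(M \right)} = M \left(M + M^{2}\right)$ ($a{\left(M \right)} = \left(M^{2} + M\right) M = \left(M + M^{2}\right) M = M \left(M + M^{2}\right)$)
$f{\left(V{\left(3,1 \right)},0 \right)} \left(149 + a{\left(12 \right)}\right) = 0 \left(149 + 12^{2} \left(1 + 12\right)\right) = 0 \left(149 + 144 \cdot 13\right) = 0 \left(149 + 1872\right) = 0 \cdot 2021 = 0$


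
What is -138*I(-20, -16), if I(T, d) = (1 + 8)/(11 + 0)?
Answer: -1242/11 ≈ -112.91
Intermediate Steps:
I(T, d) = 9/11
-138*I(-20, -16) = -138*9/11 = -1242/11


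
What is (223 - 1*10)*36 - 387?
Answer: 7281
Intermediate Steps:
(223 - 1*10)*36 - 387 = (223 - 10)*36 - 387 = 213*36 - 387 = 7668 - 387 = 7281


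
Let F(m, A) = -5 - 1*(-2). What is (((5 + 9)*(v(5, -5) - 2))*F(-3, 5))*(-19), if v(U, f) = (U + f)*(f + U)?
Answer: -1596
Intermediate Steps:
F(m, A) = -3 (F(m, A) = -5 + 2 = -3)
v(U, f) = (U + f)² (v(U, f) = (U + f)*(U + f) = (U + f)²)
(((5 + 9)*(v(5, -5) - 2))*F(-3, 5))*(-19) = (((5 + 9)*((5 - 5)² - 2))*(-3))*(-19) = ((14*(0² - 2))*(-3))*(-19) = ((14*(0 - 2))*(-3))*(-19) = ((14*(-2))*(-3))*(-19) = -28*(-3)*(-19) = 84*(-19) = -1596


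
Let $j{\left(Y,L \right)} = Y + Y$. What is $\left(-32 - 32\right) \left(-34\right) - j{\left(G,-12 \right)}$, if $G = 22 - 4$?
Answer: $2140$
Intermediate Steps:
$G = 18$ ($G = 22 - 4 = 18$)
$j{\left(Y,L \right)} = 2 Y$
$\left(-32 - 32\right) \left(-34\right) - j{\left(G,-12 \right)} = \left(-32 - 32\right) \left(-34\right) - 2 \cdot 18 = \left(-64\right) \left(-34\right) - 36 = 2176 - 36 = 2140$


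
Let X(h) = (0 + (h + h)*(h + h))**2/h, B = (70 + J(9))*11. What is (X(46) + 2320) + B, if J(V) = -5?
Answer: 1560411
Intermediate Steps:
B = 715 (B = (70 - 5)*11 = 65*11 = 715)
X(h) = 16*h**3 (X(h) = (0 + (2*h)*(2*h))**2/h = (0 + 4*h**2)**2/h = (4*h**2)**2/h = (16*h**4)/h = 16*h**3)
(X(46) + 2320) + B = (16*46**3 + 2320) + 715 = (16*97336 + 2320) + 715 = (1557376 + 2320) + 715 = 1559696 + 715 = 1560411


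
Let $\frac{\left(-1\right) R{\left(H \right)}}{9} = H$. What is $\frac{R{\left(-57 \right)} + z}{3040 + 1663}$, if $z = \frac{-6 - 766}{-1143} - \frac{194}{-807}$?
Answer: $\frac{158012153}{1446017301} \approx 0.10927$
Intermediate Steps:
$R{\left(H \right)} = - 9 H$
$z = \frac{281582}{307467}$ ($z = \left(-772\right) \left(- \frac{1}{1143}\right) - - \frac{194}{807} = \frac{772}{1143} + \frac{194}{807} = \frac{281582}{307467} \approx 0.91581$)
$\frac{R{\left(-57 \right)} + z}{3040 + 1663} = \frac{\left(-9\right) \left(-57\right) + \frac{281582}{307467}}{3040 + 1663} = \frac{513 + \frac{281582}{307467}}{4703} = \frac{158012153}{307467} \cdot \frac{1}{4703} = \frac{158012153}{1446017301}$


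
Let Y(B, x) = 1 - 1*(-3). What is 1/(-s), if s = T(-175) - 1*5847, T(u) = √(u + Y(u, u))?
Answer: 1949/11395860 + I*√19/11395860 ≈ 0.00017103 + 3.825e-7*I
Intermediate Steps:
Y(B, x) = 4 (Y(B, x) = 1 + 3 = 4)
T(u) = √(4 + u) (T(u) = √(u + 4) = √(4 + u))
s = -5847 + 3*I*√19 (s = √(4 - 175) - 1*5847 = √(-171) - 5847 = 3*I*√19 - 5847 = -5847 + 3*I*√19 ≈ -5847.0 + 13.077*I)
1/(-s) = 1/(-(-5847 + 3*I*√19)) = 1/(5847 - 3*I*√19)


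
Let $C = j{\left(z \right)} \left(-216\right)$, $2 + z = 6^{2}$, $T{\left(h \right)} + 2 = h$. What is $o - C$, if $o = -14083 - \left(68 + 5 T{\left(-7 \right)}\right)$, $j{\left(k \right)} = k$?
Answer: $-6762$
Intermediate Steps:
$T{\left(h \right)} = -2 + h$
$z = 34$ ($z = -2 + 6^{2} = -2 + 36 = 34$)
$o = -14106$ ($o = -14083 - \left(68 + 5 \left(-2 - 7\right)\right) = -14083 - 23 = -14106$)
$C = -7344$ ($C = 34 \left(-216\right) = -7344$)
$o - C = -14106 - -7344 = -14106 + 7344 = -6762$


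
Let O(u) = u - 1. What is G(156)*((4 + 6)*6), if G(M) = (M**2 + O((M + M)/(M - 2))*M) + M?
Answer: 113892480/77 ≈ 1.4791e+6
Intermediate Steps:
O(u) = -1 + u
G(M) = M + M**2 + M*(-1 + 2*M/(-2 + M)) (G(M) = (M**2 + (-1 + (M + M)/(M - 2))*M) + M = (M**2 + (-1 + (2*M)/(-2 + M))*M) + M = (M**2 + (-1 + 2*M/(-2 + M))*M) + M = (M**2 + M*(-1 + 2*M/(-2 + M))) + M = M + M**2 + M*(-1 + 2*M/(-2 + M)))
G(156)*((4 + 6)*6) = (156**3/(-2 + 156))*((4 + 6)*6) = (3796416/154)*(10*6) = (3796416*(1/154))*60 = (1898208/77)*60 = 113892480/77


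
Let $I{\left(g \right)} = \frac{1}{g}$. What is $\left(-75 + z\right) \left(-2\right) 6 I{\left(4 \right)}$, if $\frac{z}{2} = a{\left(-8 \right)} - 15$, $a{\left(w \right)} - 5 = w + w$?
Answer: $381$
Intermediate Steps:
$a{\left(w \right)} = 5 + 2 w$ ($a{\left(w \right)} = 5 + \left(w + w\right) = 5 + 2 w$)
$z = -52$ ($z = 2 \left(\left(5 + 2 \left(-8\right)\right) - 15\right) = 2 \left(\left(5 - 16\right) - 15\right) = 2 \left(-11 - 15\right) = 2 \left(-26\right) = -52$)
$\left(-75 + z\right) \left(-2\right) 6 I{\left(4 \right)} = \left(-75 - 52\right) \frac{\left(-2\right) 6}{4} = - 127 \left(\left(-12\right) \frac{1}{4}\right) = \left(-127\right) \left(-3\right) = 381$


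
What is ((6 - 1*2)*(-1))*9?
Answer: -36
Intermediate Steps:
((6 - 1*2)*(-1))*9 = ((6 - 2)*(-1))*9 = (4*(-1))*9 = -4*9 = -36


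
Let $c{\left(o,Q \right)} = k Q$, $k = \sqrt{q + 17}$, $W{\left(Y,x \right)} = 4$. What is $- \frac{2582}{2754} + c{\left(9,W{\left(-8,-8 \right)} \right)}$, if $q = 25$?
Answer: $- \frac{1291}{1377} + 4 \sqrt{42} \approx 24.985$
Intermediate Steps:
$k = \sqrt{42}$ ($k = \sqrt{25 + 17} = \sqrt{42} \approx 6.4807$)
$c{\left(o,Q \right)} = Q \sqrt{42}$ ($c{\left(o,Q \right)} = \sqrt{42} Q = Q \sqrt{42}$)
$- \frac{2582}{2754} + c{\left(9,W{\left(-8,-8 \right)} \right)} = - \frac{2582}{2754} + 4 \sqrt{42} = \left(-2582\right) \frac{1}{2754} + 4 \sqrt{42} = - \frac{1291}{1377} + 4 \sqrt{42}$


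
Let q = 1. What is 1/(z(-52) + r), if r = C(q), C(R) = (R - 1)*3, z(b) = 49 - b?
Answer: 1/101 ≈ 0.0099010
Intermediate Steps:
C(R) = -3 + 3*R (C(R) = (-1 + R)*3 = -3 + 3*R)
r = 0 (r = -3 + 3*1 = -3 + 3 = 0)
1/(z(-52) + r) = 1/((49 - 1*(-52)) + 0) = 1/((49 + 52) + 0) = 1/(101 + 0) = 1/101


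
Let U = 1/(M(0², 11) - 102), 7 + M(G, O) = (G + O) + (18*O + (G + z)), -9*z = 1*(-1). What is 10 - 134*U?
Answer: 7804/901 ≈ 8.6615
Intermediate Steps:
z = ⅑ (z = -(-1)/9 = -⅑*(-1) = ⅑ ≈ 0.11111)
M(G, O) = -62/9 + 2*G + 19*O (M(G, O) = -7 + ((G + O) + (18*O + (G + ⅑))) = -7 + ((G + O) + (18*O + (⅑ + G))) = -7 + ((G + O) + (⅑ + G + 18*O)) = -7 + (⅑ + 2*G + 19*O) = -62/9 + 2*G + 19*O)
U = 9/901 (U = 1/((-62/9 + 2*0² + 19*11) - 102) = 1/((-62/9 + 2*0 + 209) - 102) = 1/((-62/9 + 0 + 209) - 102) = 1/(1819/9 - 102) = 1/(901/9) = 9/901 ≈ 0.0099889)
10 - 134*U = 10 - 134*9/901 = 10 - 1206/901 = 7804/901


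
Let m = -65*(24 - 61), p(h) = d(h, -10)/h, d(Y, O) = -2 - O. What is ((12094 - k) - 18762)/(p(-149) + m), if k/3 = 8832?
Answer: -4941436/358337 ≈ -13.790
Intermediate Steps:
k = 26496 (k = 3*8832 = 26496)
p(h) = 8/h (p(h) = (-2 - 1*(-10))/h = (-2 + 10)/h = 8/h)
m = 2405 (m = -65*(-37) = 2405)
((12094 - k) - 18762)/(p(-149) + m) = ((12094 - 1*26496) - 18762)/(8/(-149) + 2405) = ((12094 - 26496) - 18762)/(8*(-1/149) + 2405) = (-14402 - 18762)/(-8/149 + 2405) = -33164/358337/149 = -33164*149/358337 = -4941436/358337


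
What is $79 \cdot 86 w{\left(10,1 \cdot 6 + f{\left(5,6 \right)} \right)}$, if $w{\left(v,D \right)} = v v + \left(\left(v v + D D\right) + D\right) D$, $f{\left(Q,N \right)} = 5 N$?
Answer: $350923688$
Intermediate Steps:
$w{\left(v,D \right)} = v^{2} + D \left(D + D^{2} + v^{2}\right)$ ($w{\left(v,D \right)} = v^{2} + \left(\left(v^{2} + D^{2}\right) + D\right) D = v^{2} + \left(\left(D^{2} + v^{2}\right) + D\right) D = v^{2} + \left(D + D^{2} + v^{2}\right) D = v^{2} + D \left(D + D^{2} + v^{2}\right)$)
$79 \cdot 86 w{\left(10,1 \cdot 6 + f{\left(5,6 \right)} \right)} = 79 \cdot 86 \left(\left(1 \cdot 6 + 5 \cdot 6\right)^{2} + \left(1 \cdot 6 + 5 \cdot 6\right)^{3} + 10^{2} + \left(1 \cdot 6 + 5 \cdot 6\right) 10^{2}\right) = 6794 \left(\left(6 + 30\right)^{2} + \left(6 + 30\right)^{3} + 100 + \left(6 + 30\right) 100\right) = 6794 \left(36^{2} + 36^{3} + 100 + 36 \cdot 100\right) = 6794 \left(1296 + 46656 + 100 + 3600\right) = 6794 \cdot 51652 = 350923688$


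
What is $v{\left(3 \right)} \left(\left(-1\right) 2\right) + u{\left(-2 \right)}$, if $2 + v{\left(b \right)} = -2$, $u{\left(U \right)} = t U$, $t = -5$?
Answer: $18$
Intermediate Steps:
$u{\left(U \right)} = - 5 U$
$v{\left(b \right)} = -4$ ($v{\left(b \right)} = -2 - 2 = -4$)
$v{\left(3 \right)} \left(\left(-1\right) 2\right) + u{\left(-2 \right)} = - 4 \left(\left(-1\right) 2\right) - -10 = \left(-4\right) \left(-2\right) + 10 = 8 + 10 = 18$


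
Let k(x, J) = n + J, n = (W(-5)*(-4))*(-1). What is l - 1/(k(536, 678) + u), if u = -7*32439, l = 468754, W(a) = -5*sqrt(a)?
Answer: 4805168943647449/10250939605 - 4*I*sqrt(5)/10250939605 ≈ 4.6875e+5 - 8.7253e-10*I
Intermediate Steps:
u = -227073
n = -20*I*sqrt(5) (n = (-5*I*sqrt(5)*(-4))*(-1) = (20*I*sqrt(5))*(-1) = -20*I*sqrt(5) ≈ -44.721*I)
k(x, J) = J - 20*I*sqrt(5) (k(x, J) = -20*I*sqrt(5) + J = J - 20*I*sqrt(5))
l - 1/(k(536, 678) + u) = 468754 - 1/((678 - 20*I*sqrt(5)) - 227073) = 468754 - 1/(-226395 - 20*I*sqrt(5))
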